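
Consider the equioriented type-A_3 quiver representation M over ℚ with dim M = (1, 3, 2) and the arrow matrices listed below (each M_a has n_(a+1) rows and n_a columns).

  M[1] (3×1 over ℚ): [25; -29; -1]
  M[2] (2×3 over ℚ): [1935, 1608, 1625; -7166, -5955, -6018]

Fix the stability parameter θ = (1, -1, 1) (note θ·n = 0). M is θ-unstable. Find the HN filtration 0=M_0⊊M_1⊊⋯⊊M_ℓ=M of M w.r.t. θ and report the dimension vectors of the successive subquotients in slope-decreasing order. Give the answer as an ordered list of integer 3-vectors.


Interval decomposition of M: I[1,3], I[2,2], I[2,3].
HN type (ℓ=3): μ^(1)=1; μ^(2)=0; μ^(3)=-1

((0, 0, 2); (1, 1, 0); (0, 2, 0))


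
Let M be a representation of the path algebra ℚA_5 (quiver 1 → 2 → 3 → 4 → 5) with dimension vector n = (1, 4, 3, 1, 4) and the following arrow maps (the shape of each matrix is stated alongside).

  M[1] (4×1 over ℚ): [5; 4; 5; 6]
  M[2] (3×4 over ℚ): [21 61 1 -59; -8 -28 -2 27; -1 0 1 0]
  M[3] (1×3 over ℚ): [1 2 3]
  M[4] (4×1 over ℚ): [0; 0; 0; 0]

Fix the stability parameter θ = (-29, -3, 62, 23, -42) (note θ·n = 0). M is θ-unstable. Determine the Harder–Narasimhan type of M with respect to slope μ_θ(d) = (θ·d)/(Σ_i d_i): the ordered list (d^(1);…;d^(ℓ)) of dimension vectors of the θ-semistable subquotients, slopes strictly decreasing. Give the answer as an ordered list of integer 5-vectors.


Interval decomposition of M: I[1,2], I[2,3]^2, I[2,4], I[5,5]^4.
HN type (ℓ=5): μ^(1)=62; μ^(2)=85/2; μ^(3)=-3; μ^(4)=-29; μ^(5)=-42

((0, 0, 2, 0, 0); (0, 0, 1, 1, 0); (0, 4, 0, 0, 0); (1, 0, 0, 0, 0); (0, 0, 0, 0, 4))


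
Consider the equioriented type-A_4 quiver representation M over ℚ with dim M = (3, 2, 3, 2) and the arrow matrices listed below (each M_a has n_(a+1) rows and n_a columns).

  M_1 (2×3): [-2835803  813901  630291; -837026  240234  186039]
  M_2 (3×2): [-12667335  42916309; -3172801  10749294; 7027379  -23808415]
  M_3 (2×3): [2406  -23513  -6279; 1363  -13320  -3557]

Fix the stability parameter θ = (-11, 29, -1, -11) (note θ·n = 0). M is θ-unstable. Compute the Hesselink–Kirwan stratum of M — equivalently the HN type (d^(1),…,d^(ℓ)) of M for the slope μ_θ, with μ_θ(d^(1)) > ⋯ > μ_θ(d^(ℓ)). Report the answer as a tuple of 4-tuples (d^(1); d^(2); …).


Barcode: M ≅ I[1,1], I[1,3], I[1,4], I[3,4]. HN layers by μ_θ (4 steps, strictly decreasing):
  μ^(1)=14; μ^(2)=17/3; μ^(3)=-6; μ^(4)=-11

((0, 1, 1, 0); (0, 1, 1, 1); (0, 0, 1, 1); (3, 0, 0, 0))


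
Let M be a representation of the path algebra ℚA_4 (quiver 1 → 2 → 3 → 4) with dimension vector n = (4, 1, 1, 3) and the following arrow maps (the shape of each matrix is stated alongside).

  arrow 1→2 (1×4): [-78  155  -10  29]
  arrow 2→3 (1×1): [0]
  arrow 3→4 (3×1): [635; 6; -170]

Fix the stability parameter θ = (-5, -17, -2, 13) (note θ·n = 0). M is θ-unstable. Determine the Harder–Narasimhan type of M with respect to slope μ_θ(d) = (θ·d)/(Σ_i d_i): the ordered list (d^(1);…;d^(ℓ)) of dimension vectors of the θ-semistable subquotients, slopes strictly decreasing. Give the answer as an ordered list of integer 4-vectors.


Barcode: M ≅ I[1,1]^3, I[1,2], I[3,4], I[4,4]^2. HN layers by μ_θ (4 steps, strictly decreasing):
  μ^(1)=13; μ^(2)=-2; μ^(3)=-5; μ^(4)=-11

((0, 0, 0, 3); (0, 0, 1, 0); (3, 0, 0, 0); (1, 1, 0, 0))


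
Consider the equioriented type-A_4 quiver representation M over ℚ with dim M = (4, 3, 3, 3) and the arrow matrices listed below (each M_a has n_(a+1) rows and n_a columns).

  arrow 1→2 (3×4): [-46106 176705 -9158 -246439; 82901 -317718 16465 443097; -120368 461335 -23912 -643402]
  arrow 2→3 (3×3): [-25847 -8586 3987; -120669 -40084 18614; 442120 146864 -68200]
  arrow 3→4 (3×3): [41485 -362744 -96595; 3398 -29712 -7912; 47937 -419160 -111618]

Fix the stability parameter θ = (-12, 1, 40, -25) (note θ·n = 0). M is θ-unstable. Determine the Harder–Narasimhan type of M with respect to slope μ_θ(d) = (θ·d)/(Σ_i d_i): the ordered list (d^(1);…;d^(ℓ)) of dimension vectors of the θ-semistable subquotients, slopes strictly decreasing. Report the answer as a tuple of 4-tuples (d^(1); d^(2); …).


Barcode: M ≅ I[1,1], I[1,2], I[1,3], I[1,4], I[3,4], I[4,4]. HN layers by μ_θ (5 steps, strictly decreasing):
  μ^(1)=40; μ^(2)=15/2; μ^(3)=1; μ^(4)=-12; μ^(5)=-25

((0, 0, 1, 0); (0, 0, 2, 2); (0, 3, 0, 0); (4, 0, 0, 0); (0, 0, 0, 1))


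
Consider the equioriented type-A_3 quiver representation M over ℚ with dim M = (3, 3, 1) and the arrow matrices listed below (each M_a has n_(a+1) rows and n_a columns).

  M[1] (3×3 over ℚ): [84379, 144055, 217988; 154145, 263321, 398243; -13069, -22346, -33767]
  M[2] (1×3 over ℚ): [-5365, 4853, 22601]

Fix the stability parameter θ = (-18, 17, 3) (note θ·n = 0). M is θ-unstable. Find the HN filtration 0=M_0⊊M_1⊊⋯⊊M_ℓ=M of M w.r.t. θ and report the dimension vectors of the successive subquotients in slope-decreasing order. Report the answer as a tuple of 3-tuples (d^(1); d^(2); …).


Via rank(M_{q-1}∘⋯∘M_p): M ≅ I[1,2]^2, I[1,3].
μ_θ-semistable layers: μ^(1)=17; μ^(2)=10; μ^(3)=-18

((0, 2, 0); (0, 1, 1); (3, 0, 0))


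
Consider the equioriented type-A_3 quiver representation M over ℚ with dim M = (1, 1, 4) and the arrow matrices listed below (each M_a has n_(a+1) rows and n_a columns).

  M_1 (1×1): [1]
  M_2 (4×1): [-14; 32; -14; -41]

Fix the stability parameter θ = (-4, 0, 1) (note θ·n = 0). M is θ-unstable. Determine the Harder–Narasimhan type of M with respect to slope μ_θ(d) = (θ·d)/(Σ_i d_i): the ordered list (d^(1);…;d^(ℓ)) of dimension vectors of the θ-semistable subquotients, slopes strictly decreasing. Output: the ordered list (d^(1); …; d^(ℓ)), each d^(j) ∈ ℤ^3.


Interval decomposition of M: I[1,3], I[3,3]^3.
HN type (ℓ=3): μ^(1)=1; μ^(2)=0; μ^(3)=-4

((0, 0, 4); (0, 1, 0); (1, 0, 0))


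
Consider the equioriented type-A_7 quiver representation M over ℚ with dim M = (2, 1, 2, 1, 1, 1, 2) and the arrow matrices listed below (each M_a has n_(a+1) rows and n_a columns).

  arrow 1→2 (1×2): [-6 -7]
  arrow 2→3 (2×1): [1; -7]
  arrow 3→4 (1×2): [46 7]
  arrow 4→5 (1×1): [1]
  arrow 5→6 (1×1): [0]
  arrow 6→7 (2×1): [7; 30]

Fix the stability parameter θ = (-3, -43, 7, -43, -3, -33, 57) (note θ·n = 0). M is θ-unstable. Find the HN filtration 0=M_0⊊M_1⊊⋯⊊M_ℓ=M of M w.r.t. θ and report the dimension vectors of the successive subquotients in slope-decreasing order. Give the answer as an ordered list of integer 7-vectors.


Barcode: M ≅ I[1,1], I[1,5], I[3,3], I[6,7], I[7,7]. HN layers by μ_θ (6 steps, strictly decreasing):
  μ^(1)=57; μ^(2)=7; μ^(3)=-3; μ^(4)=-18; μ^(5)=-23; μ^(6)=-33

((0, 0, 0, 0, 0, 0, 2); (0, 0, 1, 0, 0, 0, 0); (1, 0, 0, 0, 1, 0, 0); (0, 0, 1, 1, 0, 0, 0); (1, 1, 0, 0, 0, 0, 0); (0, 0, 0, 0, 0, 1, 0))


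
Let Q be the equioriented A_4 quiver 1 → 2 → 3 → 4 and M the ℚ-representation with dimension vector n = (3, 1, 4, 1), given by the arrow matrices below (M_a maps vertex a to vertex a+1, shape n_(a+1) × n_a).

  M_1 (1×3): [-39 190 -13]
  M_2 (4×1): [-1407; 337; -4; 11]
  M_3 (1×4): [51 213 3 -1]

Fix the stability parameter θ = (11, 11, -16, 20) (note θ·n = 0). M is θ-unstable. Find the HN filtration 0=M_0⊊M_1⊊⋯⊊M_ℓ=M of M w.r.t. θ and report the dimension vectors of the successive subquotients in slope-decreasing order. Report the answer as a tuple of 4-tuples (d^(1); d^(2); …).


Barcode: M ≅ I[1,1]^2, I[1,4], I[3,3]^3. HN layers by μ_θ (4 steps, strictly decreasing):
  μ^(1)=20; μ^(2)=11; μ^(3)=2; μ^(4)=-16

((0, 0, 0, 1); (2, 0, 0, 0); (1, 1, 1, 0); (0, 0, 3, 0))


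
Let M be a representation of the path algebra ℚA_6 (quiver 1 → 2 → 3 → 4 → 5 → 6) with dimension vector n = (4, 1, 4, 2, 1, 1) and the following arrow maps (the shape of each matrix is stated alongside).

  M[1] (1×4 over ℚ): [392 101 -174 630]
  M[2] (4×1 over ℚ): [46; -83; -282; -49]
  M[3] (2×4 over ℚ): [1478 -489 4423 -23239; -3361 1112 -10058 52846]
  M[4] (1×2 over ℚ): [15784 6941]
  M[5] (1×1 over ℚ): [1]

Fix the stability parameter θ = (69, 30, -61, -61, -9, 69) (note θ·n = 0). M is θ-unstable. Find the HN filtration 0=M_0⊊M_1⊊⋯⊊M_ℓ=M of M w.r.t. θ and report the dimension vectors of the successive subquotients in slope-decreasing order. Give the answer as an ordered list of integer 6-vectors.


Barcode: M ≅ I[1,1]^3, I[1,3], I[3,3], I[3,4], I[3,6]. HN layers by μ_θ (4 steps, strictly decreasing):
  μ^(1)=69; μ^(2)=38/3; μ^(3)=-9; μ^(4)=-61

((3, 0, 0, 0, 0, 1); (1, 1, 1, 0, 0, 0); (0, 0, 0, 0, 1, 0); (0, 0, 3, 2, 0, 0))


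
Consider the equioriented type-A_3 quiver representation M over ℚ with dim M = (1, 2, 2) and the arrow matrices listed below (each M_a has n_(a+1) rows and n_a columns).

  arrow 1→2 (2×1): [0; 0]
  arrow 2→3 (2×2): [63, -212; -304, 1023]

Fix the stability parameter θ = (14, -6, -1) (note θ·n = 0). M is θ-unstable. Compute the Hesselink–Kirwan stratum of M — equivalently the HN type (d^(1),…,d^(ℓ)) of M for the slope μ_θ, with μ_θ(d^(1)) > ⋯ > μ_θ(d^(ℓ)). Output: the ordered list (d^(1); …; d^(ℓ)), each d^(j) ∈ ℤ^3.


Barcode: M ≅ I[1,1], I[2,3]^2. HN layers by μ_θ (3 steps, strictly decreasing):
  μ^(1)=14; μ^(2)=-1; μ^(3)=-6

((1, 0, 0); (0, 0, 2); (0, 2, 0))


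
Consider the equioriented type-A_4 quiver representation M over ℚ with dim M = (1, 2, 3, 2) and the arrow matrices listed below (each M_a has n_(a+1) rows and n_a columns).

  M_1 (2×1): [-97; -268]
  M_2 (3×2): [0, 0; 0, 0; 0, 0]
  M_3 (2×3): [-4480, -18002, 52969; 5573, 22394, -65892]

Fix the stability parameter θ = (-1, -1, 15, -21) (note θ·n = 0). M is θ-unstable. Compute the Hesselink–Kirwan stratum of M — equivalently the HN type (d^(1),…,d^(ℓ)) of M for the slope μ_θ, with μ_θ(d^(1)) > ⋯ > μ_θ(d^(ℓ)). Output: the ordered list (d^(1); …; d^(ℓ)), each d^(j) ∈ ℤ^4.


Barcode: M ≅ I[1,2], I[2,2], I[3,3], I[3,4]^2. HN layers by μ_θ (3 steps, strictly decreasing):
  μ^(1)=15; μ^(2)=-1; μ^(3)=-3

((0, 0, 1, 0); (1, 2, 0, 0); (0, 0, 2, 2))


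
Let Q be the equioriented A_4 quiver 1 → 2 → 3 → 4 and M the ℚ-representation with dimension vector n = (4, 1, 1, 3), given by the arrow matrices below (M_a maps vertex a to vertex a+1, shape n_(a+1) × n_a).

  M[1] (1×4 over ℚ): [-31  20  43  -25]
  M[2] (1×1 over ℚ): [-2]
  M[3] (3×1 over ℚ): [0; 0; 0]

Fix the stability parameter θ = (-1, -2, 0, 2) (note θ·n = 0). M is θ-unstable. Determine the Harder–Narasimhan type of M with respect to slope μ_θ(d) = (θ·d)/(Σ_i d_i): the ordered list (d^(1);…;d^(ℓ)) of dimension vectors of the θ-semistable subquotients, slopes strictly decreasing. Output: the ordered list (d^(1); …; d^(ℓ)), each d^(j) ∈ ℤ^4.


Interval decomposition of M: I[1,1]^3, I[1,3], I[4,4]^3.
HN type (ℓ=4): μ^(1)=2; μ^(2)=0; μ^(3)=-1; μ^(4)=-3/2

((0, 0, 0, 3); (0, 0, 1, 0); (3, 0, 0, 0); (1, 1, 0, 0))


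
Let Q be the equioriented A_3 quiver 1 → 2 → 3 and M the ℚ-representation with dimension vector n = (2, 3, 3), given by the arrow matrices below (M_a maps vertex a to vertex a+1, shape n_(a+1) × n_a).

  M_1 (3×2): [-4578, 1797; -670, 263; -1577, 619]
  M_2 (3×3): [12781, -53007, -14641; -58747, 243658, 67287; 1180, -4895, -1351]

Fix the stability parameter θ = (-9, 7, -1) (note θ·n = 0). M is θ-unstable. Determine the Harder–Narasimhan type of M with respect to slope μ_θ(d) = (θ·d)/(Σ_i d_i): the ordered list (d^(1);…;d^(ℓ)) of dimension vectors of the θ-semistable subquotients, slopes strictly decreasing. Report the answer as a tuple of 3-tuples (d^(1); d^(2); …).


Interval decomposition of M: I[1,3]^2, I[2,3].
HN type (ℓ=2): μ^(1)=3; μ^(2)=-9

((0, 3, 3); (2, 0, 0))


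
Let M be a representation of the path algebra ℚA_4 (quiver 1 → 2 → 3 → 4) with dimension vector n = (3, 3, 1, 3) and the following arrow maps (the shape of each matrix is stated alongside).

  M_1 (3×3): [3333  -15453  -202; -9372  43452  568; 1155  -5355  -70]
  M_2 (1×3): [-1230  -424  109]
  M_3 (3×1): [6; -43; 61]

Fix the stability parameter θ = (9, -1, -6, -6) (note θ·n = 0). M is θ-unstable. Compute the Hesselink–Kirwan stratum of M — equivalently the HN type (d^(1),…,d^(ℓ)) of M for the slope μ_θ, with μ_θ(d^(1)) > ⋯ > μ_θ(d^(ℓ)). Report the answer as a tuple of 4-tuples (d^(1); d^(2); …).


Via rank(M_{q-1}∘⋯∘M_p): M ≅ I[1,1]^2, I[1,4], I[2,2]^2, I[4,4]^2.
μ_θ-semistable layers: μ^(1)=9; μ^(2)=-1; μ^(3)=-6

((2, 0, 0, 0); (1, 3, 1, 1); (0, 0, 0, 2))


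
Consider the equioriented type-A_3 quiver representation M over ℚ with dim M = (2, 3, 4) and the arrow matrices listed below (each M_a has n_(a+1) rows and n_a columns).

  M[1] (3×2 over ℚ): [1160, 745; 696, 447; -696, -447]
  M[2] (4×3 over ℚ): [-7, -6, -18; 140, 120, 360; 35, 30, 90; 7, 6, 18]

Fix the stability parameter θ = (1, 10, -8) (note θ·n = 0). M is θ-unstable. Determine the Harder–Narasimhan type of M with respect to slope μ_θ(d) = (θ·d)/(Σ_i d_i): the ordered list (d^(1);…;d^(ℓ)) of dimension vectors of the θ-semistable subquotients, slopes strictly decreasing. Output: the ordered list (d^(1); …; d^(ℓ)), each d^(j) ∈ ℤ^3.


Via rank(M_{q-1}∘⋯∘M_p): M ≅ I[1,1], I[1,3], I[2,2]^2, I[3,3]^3.
μ_θ-semistable layers: μ^(1)=10; μ^(2)=1; μ^(3)=-8

((0, 2, 0); (2, 1, 1); (0, 0, 3))


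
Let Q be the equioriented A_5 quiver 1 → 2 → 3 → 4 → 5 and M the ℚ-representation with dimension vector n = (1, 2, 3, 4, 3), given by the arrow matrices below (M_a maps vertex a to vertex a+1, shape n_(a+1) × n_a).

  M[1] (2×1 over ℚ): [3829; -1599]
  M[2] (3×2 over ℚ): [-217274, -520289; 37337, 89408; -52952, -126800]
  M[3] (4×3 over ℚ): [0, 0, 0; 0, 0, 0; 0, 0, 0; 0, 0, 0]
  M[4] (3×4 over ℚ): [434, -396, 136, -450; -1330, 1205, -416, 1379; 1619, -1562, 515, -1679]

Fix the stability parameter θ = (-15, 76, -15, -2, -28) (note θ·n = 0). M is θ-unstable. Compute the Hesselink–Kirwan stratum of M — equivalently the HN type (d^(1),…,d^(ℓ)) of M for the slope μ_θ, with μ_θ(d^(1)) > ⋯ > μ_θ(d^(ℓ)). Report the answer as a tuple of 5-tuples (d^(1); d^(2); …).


Interval decomposition of M: I[1,3], I[2,3], I[3,3], I[4,4], I[4,5]^3.
HN type (ℓ=3): μ^(1)=61/2; μ^(2)=-2; μ^(3)=-15

((0, 2, 2, 0, 0); (0, 0, 0, 1, 0); (1, 0, 1, 3, 3))


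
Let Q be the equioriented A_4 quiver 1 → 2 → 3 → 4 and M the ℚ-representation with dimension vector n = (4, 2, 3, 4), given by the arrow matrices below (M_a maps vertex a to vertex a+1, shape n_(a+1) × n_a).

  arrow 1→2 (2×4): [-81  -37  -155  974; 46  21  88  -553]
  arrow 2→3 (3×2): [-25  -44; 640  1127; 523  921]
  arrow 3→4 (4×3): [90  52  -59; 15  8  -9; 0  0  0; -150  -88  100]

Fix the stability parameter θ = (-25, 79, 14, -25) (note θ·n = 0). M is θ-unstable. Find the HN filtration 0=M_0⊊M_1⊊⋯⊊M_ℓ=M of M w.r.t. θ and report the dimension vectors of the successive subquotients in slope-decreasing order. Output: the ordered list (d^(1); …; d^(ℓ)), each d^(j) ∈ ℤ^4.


Barcode: M ≅ I[1,1]^2, I[1,4]^2, I[3,3], I[4,4]^2. HN layers by μ_θ (3 steps, strictly decreasing):
  μ^(1)=68/3; μ^(2)=14; μ^(3)=-25

((0, 2, 2, 2); (0, 0, 1, 0); (4, 0, 0, 2))


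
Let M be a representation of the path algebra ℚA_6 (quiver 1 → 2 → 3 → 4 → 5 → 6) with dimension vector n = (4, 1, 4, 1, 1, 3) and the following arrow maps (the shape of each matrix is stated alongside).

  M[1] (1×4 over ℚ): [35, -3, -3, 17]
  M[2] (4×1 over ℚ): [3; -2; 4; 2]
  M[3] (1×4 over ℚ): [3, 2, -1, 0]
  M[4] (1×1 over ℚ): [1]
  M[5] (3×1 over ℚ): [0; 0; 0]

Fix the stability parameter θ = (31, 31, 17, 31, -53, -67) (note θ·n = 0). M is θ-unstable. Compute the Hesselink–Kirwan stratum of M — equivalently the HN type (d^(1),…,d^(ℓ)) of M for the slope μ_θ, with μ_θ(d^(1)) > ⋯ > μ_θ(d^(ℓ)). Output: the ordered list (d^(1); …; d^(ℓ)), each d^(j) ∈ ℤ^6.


Interval decomposition of M: I[1,1]^3, I[1,5], I[3,3]^3, I[6,6]^3.
HN type (ℓ=4): μ^(1)=31; μ^(2)=17; μ^(3)=57/5; μ^(4)=-67

((3, 0, 0, 0, 0, 0); (0, 0, 3, 0, 0, 0); (1, 1, 1, 1, 1, 0); (0, 0, 0, 0, 0, 3))


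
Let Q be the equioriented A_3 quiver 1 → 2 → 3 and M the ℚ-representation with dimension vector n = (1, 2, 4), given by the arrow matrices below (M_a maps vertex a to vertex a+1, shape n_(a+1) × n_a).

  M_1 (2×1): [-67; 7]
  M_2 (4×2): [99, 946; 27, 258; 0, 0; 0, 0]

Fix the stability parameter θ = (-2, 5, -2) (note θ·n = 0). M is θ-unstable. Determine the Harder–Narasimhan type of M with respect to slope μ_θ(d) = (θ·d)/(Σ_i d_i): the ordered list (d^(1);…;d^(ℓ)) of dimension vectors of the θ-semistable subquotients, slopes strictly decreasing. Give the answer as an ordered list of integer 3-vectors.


Via rank(M_{q-1}∘⋯∘M_p): M ≅ I[1,3], I[2,2], I[3,3]^3.
μ_θ-semistable layers: μ^(1)=5; μ^(2)=3/2; μ^(3)=-2

((0, 1, 0); (0, 1, 1); (1, 0, 3))


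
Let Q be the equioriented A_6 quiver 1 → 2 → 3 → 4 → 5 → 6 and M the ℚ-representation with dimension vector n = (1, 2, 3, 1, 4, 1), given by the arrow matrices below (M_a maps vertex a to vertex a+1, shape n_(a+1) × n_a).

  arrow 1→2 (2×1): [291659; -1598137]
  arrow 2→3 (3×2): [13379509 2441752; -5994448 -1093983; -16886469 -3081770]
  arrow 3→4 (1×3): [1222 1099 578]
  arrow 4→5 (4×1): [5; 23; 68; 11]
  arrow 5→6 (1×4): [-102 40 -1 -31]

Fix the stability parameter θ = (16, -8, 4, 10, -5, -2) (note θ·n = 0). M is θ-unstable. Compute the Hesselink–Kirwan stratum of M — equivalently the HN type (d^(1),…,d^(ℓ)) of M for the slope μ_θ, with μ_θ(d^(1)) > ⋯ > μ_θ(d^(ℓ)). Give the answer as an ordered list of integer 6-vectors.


Barcode: M ≅ I[1,6], I[2,3], I[3,3], I[5,5]^3. HN layers by μ_θ (4 steps, strictly decreasing):
  μ^(1)=4; μ^(2)=5/2; μ^(3)=-5; μ^(4)=-8

((0, 0, 2, 0, 0, 0); (1, 1, 1, 1, 1, 1); (0, 0, 0, 0, 3, 0); (0, 1, 0, 0, 0, 0))


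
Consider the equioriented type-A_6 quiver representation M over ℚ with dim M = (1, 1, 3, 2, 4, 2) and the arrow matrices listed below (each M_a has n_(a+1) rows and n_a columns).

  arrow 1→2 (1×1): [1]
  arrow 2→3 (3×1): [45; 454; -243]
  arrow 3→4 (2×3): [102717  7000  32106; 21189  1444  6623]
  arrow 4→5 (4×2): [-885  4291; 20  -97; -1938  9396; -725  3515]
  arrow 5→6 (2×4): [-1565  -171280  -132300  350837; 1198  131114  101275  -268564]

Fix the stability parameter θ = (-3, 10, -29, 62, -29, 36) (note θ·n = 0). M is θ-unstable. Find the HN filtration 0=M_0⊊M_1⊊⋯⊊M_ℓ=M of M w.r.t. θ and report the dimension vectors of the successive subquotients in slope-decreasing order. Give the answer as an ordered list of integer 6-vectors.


Barcode: M ≅ I[1,5], I[3,3], I[3,5], I[5,6]^2. HN layers by μ_θ (4 steps, strictly decreasing):
  μ^(1)=36; μ^(2)=33/2; μ^(3)=-22/3; μ^(4)=-29

((0, 0, 0, 0, 0, 2); (0, 0, 0, 2, 2, 0); (1, 1, 1, 0, 0, 0); (0, 0, 2, 0, 2, 0))


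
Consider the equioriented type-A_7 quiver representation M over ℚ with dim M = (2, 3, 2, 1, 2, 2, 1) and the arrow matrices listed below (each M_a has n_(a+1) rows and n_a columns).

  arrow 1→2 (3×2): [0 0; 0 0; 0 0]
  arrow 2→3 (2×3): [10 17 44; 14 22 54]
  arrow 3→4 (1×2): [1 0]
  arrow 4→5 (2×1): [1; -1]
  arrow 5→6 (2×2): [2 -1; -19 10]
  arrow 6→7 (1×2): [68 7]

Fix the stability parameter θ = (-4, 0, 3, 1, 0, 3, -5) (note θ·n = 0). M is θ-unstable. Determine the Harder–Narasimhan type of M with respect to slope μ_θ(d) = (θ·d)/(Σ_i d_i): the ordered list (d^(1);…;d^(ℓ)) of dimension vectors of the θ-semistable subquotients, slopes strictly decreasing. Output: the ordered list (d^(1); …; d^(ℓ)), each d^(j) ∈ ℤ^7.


Via rank(M_{q-1}∘⋯∘M_p): M ≅ I[1,1]^2, I[2,2], I[2,3], I[2,7], I[5,6].
μ_θ-semistable layers: μ^(1)=3; μ^(2)=2/5; μ^(3)=0; μ^(4)=-4

((0, 0, 1, 0, 0, 1, 0); (0, 0, 1, 1, 1, 1, 1); (0, 3, 0, 0, 1, 0, 0); (2, 0, 0, 0, 0, 0, 0))


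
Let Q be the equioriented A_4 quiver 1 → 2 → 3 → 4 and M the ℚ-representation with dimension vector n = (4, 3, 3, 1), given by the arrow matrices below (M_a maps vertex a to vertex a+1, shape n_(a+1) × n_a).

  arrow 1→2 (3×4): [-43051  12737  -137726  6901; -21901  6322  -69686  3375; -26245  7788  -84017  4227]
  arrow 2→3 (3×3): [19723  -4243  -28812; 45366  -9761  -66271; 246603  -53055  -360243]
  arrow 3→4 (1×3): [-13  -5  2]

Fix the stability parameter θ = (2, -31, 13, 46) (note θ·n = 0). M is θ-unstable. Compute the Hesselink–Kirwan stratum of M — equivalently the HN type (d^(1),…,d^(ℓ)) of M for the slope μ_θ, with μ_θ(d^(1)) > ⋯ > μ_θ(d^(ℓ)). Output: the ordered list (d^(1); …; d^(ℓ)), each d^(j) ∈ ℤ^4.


Barcode: M ≅ I[1,1], I[1,3]^2, I[1,4]. HN layers by μ_θ (4 steps, strictly decreasing):
  μ^(1)=46; μ^(2)=13; μ^(3)=2; μ^(4)=-29/2

((0, 0, 0, 1); (0, 0, 3, 0); (1, 0, 0, 0); (3, 3, 0, 0))


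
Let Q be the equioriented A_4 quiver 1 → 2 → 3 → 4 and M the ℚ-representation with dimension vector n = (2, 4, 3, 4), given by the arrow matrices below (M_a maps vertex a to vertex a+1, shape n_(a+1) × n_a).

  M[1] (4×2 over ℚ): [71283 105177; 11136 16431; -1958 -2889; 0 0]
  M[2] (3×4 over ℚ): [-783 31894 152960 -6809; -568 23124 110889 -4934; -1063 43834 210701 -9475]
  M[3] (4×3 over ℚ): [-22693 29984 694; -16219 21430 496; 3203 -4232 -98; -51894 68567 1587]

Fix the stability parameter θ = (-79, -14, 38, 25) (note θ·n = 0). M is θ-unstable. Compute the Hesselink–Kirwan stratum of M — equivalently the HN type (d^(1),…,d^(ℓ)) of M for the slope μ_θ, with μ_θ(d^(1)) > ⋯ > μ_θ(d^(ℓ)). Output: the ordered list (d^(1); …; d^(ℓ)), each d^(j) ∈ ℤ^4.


Barcode: M ≅ I[1,3], I[1,4], I[2,2], I[2,4], I[4,4]^2. HN layers by μ_θ (5 steps, strictly decreasing):
  μ^(1)=38; μ^(2)=63/2; μ^(3)=25; μ^(4)=-14; μ^(5)=-79

((0, 0, 1, 0); (0, 0, 2, 2); (0, 0, 0, 2); (0, 4, 0, 0); (2, 0, 0, 0))


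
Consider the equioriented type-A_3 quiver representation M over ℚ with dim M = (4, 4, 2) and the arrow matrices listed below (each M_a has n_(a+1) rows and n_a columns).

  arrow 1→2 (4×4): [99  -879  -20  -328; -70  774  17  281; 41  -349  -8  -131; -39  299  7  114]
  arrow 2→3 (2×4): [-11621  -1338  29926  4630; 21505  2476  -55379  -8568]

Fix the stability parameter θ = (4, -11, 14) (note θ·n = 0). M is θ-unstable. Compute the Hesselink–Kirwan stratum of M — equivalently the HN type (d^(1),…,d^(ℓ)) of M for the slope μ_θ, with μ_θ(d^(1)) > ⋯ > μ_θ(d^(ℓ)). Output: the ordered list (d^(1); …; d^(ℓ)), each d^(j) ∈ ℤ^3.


Via rank(M_{q-1}∘⋯∘M_p): M ≅ I[1,1], I[1,2], I[1,3]^2, I[2,2].
μ_θ-semistable layers: μ^(1)=14; μ^(2)=4; μ^(3)=-7/2; μ^(4)=-11

((0, 0, 2); (1, 0, 0); (3, 3, 0); (0, 1, 0))


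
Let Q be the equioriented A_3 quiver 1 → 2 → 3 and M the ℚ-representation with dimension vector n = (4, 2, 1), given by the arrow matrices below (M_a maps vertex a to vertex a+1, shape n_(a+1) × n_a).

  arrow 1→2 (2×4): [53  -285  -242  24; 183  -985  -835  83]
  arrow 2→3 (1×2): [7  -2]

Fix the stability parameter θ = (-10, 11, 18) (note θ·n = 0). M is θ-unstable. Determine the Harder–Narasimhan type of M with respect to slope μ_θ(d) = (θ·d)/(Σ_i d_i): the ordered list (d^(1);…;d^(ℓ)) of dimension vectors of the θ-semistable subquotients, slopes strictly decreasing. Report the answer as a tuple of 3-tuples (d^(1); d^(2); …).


Via rank(M_{q-1}∘⋯∘M_p): M ≅ I[1,1]^2, I[1,2], I[1,3].
μ_θ-semistable layers: μ^(1)=18; μ^(2)=11; μ^(3)=-10

((0, 0, 1); (0, 2, 0); (4, 0, 0))


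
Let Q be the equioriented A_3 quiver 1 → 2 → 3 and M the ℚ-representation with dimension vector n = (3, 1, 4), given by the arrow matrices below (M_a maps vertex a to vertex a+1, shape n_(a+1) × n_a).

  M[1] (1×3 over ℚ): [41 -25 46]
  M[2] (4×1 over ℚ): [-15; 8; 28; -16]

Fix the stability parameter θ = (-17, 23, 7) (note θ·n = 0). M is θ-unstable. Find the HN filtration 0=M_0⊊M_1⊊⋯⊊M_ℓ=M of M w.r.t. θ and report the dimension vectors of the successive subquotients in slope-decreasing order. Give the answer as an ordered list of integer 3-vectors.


Interval decomposition of M: I[1,1]^2, I[1,3], I[3,3]^3.
HN type (ℓ=3): μ^(1)=15; μ^(2)=7; μ^(3)=-17

((0, 1, 1); (0, 0, 3); (3, 0, 0))


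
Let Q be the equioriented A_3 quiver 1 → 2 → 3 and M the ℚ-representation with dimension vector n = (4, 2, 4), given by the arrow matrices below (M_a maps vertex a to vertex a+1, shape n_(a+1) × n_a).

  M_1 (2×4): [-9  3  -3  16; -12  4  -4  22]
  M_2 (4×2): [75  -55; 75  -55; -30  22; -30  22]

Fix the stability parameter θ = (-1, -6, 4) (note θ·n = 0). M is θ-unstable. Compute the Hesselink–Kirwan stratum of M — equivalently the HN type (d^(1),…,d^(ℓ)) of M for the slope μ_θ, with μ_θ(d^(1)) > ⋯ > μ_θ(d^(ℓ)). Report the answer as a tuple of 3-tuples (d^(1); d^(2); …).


Via rank(M_{q-1}∘⋯∘M_p): M ≅ I[1,1]^2, I[1,2], I[1,3], I[3,3]^3.
μ_θ-semistable layers: μ^(1)=4; μ^(2)=-1; μ^(3)=-7/2

((0, 0, 4); (2, 0, 0); (2, 2, 0))


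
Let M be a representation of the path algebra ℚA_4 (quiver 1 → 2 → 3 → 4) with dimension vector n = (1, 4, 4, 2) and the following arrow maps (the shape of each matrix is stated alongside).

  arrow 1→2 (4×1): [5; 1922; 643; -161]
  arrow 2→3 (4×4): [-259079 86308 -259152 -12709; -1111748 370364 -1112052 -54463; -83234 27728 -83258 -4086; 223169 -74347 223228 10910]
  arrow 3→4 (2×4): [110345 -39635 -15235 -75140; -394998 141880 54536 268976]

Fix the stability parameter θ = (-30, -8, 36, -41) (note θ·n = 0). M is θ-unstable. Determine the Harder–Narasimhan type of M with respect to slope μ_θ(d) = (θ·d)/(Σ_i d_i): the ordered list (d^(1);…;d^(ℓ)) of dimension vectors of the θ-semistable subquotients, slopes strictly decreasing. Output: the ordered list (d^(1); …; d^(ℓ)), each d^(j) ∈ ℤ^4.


Barcode: M ≅ I[1,4], I[2,3]^2, I[2,4]. HN layers by μ_θ (4 steps, strictly decreasing):
  μ^(1)=36; μ^(2)=-5/2; μ^(3)=-8; μ^(4)=-30

((0, 0, 2, 0); (0, 0, 2, 2); (0, 4, 0, 0); (1, 0, 0, 0))


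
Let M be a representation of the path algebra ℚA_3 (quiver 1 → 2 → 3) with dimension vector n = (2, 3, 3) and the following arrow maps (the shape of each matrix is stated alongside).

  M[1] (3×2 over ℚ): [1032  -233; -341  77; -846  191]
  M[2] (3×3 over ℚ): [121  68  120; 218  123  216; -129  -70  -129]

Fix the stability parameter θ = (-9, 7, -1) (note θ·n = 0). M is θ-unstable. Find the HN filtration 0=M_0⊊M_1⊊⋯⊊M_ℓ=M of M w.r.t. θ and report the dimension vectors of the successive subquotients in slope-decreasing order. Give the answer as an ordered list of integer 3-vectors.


Interval decomposition of M: I[1,3]^2, I[2,3].
HN type (ℓ=2): μ^(1)=3; μ^(2)=-9

((0, 3, 3); (2, 0, 0))


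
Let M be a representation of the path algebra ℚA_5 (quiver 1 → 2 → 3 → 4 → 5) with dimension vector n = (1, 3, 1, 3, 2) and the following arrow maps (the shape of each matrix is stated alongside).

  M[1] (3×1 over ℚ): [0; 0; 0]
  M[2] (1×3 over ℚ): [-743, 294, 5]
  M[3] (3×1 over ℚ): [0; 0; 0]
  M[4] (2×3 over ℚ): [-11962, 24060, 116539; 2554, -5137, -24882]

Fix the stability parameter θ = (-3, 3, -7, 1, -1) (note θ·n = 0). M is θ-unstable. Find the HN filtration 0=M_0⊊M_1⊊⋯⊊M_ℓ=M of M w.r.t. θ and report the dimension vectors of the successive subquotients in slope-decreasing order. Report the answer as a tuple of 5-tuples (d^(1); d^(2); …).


Barcode: M ≅ I[1,1], I[2,2]^2, I[2,3], I[4,4], I[4,5]^2. HN layers by μ_θ (5 steps, strictly decreasing):
  μ^(1)=3; μ^(2)=1; μ^(3)=0; μ^(4)=-2; μ^(5)=-3

((0, 2, 0, 0, 0); (0, 0, 0, 1, 0); (0, 0, 0, 2, 2); (0, 1, 1, 0, 0); (1, 0, 0, 0, 0))


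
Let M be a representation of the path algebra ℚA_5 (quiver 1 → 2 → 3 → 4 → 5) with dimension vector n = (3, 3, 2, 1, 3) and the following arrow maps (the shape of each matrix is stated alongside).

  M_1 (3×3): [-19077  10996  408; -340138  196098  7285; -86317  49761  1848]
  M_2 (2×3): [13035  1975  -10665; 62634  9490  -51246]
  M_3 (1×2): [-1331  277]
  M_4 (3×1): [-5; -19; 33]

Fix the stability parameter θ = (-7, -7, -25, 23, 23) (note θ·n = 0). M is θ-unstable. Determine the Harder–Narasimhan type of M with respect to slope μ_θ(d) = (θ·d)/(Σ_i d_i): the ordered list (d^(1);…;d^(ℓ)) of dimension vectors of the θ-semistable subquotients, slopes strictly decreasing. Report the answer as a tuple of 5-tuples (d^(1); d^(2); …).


Barcode: M ≅ I[1,2]^2, I[1,5], I[3,3], I[5,5]^2. HN layers by μ_θ (4 steps, strictly decreasing):
  μ^(1)=23; μ^(2)=-7; μ^(3)=-13; μ^(4)=-25

((0, 0, 0, 1, 3); (2, 2, 0, 0, 0); (1, 1, 1, 0, 0); (0, 0, 1, 0, 0))


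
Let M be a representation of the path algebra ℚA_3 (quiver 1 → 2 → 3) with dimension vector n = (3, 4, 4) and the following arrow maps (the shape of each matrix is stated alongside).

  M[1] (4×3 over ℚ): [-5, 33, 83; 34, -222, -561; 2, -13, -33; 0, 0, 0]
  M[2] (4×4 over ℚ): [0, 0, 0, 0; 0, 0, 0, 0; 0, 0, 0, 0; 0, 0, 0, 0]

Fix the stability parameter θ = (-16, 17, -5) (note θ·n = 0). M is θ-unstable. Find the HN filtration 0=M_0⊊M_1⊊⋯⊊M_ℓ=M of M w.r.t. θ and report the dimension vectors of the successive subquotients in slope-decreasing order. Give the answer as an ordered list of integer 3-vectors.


Via rank(M_{q-1}∘⋯∘M_p): M ≅ I[1,2]^3, I[2,2], I[3,3]^4.
μ_θ-semistable layers: μ^(1)=17; μ^(2)=-5; μ^(3)=-16

((0, 4, 0); (0, 0, 4); (3, 0, 0))


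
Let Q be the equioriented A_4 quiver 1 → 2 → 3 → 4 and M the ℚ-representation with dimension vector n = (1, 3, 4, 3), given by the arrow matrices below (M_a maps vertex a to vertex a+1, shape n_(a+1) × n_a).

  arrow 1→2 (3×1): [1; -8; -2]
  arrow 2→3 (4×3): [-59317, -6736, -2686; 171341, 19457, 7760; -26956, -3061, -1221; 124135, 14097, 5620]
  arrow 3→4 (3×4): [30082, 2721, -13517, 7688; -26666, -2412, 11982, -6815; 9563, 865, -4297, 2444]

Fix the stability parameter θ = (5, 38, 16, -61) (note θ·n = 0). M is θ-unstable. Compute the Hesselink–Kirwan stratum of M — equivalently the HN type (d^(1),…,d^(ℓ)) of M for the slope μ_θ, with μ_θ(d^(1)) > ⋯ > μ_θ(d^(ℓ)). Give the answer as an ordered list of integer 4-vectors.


Via rank(M_{q-1}∘⋯∘M_p): M ≅ I[1,4], I[2,4]^2, I[3,3].
μ_θ-semistable layers: μ^(1)=16; μ^(2)=-1/2; μ^(3)=-7/3

((0, 0, 1, 0); (1, 1, 1, 1); (0, 2, 2, 2))


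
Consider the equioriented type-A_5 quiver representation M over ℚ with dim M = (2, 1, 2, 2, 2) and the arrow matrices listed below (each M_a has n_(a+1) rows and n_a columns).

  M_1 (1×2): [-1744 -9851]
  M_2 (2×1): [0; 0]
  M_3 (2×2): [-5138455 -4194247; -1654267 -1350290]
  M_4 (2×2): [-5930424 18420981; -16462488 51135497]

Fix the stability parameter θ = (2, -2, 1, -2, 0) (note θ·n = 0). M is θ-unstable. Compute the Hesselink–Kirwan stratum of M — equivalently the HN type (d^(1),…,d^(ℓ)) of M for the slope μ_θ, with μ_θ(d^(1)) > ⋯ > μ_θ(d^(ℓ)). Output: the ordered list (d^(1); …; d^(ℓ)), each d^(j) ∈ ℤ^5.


Barcode: M ≅ I[1,1], I[1,2], I[3,4], I[3,5], I[5,5]. HN layers by μ_θ (3 steps, strictly decreasing):
  μ^(1)=2; μ^(2)=0; μ^(3)=-1/2

((1, 0, 0, 0, 0); (1, 1, 0, 0, 2); (0, 0, 2, 2, 0))


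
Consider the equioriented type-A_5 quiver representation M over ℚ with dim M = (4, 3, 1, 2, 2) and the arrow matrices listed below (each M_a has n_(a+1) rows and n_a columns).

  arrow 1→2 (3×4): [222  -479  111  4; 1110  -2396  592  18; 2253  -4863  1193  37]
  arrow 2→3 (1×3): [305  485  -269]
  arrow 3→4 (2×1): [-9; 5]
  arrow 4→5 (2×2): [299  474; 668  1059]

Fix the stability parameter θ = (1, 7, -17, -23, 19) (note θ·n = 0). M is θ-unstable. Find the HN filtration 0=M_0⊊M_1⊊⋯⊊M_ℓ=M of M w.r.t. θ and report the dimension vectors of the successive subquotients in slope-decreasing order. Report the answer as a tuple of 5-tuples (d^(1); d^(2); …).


Via rank(M_{q-1}∘⋯∘M_p): M ≅ I[1,1]^2, I[1,2], I[1,5], I[2,2], I[4,5].
μ_θ-semistable layers: μ^(1)=19; μ^(2)=7; μ^(3)=1; μ^(4)=-8; μ^(5)=-23

((0, 0, 0, 0, 2); (0, 2, 0, 0, 0); (3, 0, 0, 0, 0); (1, 1, 1, 1, 0); (0, 0, 0, 1, 0))


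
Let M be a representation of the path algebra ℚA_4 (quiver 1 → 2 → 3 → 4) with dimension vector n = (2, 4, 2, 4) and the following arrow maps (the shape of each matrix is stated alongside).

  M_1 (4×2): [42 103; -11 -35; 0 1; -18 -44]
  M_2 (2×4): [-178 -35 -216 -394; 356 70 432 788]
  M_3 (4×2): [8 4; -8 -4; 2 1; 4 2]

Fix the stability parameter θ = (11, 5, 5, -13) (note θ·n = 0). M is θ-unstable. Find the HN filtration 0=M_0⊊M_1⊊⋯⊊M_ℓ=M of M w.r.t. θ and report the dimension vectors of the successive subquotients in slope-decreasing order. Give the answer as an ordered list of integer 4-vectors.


Via rank(M_{q-1}∘⋯∘M_p): M ≅ I[1,2], I[1,3], I[2,2]^2, I[3,4], I[4,4]^3.
μ_θ-semistable layers: μ^(1)=8; μ^(2)=7; μ^(3)=5; μ^(4)=-4; μ^(5)=-13

((1, 1, 0, 0); (1, 1, 1, 0); (0, 2, 0, 0); (0, 0, 1, 1); (0, 0, 0, 3))


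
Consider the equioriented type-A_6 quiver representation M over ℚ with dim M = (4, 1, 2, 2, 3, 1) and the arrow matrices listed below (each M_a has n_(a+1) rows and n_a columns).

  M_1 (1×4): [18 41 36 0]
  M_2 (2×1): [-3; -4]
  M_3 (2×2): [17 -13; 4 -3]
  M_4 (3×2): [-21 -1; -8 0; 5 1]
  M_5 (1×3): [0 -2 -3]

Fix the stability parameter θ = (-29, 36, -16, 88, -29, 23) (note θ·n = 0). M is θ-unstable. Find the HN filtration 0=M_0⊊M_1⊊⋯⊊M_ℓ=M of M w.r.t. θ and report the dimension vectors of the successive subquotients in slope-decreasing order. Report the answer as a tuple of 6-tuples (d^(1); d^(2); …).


Interval decomposition of M: I[1,1]^3, I[1,6], I[3,5], I[5,5].
HN type (ℓ=5): μ^(1)=59/2; μ^(2)=82/3; μ^(3)=10; μ^(4)=-16; μ^(5)=-29

((0, 0, 0, 1, 1, 0); (0, 0, 0, 1, 1, 1); (0, 1, 1, 0, 0, 0); (0, 0, 1, 0, 0, 0); (4, 0, 0, 0, 1, 0))


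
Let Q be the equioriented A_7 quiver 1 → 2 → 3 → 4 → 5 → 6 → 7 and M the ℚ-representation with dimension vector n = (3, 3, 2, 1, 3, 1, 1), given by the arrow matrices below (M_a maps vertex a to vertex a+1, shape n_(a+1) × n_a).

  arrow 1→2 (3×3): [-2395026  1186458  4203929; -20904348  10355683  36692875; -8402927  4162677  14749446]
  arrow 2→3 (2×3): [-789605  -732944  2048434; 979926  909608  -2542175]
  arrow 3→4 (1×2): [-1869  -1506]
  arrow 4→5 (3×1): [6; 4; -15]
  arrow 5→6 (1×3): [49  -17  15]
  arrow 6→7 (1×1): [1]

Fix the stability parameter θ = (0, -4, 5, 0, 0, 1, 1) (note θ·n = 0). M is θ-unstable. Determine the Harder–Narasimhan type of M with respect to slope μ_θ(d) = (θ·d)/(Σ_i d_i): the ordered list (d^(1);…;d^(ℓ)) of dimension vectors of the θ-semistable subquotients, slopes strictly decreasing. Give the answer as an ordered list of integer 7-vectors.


Via rank(M_{q-1}∘⋯∘M_p): M ≅ I[1,2], I[1,3], I[1,7], I[5,5]^2.
μ_θ-semistable layers: μ^(1)=5; μ^(2)=7/5; μ^(3)=0; μ^(4)=-2

((0, 0, 1, 0, 0, 0, 0); (0, 0, 1, 1, 1, 1, 1); (0, 0, 0, 0, 2, 0, 0); (3, 3, 0, 0, 0, 0, 0))


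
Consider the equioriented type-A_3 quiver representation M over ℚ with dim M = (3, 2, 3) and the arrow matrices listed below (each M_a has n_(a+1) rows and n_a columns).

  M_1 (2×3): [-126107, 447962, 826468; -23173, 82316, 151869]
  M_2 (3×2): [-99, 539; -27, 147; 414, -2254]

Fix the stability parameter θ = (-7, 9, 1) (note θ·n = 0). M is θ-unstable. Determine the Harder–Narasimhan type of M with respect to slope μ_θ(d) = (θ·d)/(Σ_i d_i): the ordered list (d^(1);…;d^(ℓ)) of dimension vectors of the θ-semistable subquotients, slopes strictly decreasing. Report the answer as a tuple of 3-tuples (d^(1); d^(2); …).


Interval decomposition of M: I[1,1], I[1,2], I[1,3], I[3,3]^2.
HN type (ℓ=4): μ^(1)=9; μ^(2)=5; μ^(3)=1; μ^(4)=-7

((0, 1, 0); (0, 1, 1); (0, 0, 2); (3, 0, 0))


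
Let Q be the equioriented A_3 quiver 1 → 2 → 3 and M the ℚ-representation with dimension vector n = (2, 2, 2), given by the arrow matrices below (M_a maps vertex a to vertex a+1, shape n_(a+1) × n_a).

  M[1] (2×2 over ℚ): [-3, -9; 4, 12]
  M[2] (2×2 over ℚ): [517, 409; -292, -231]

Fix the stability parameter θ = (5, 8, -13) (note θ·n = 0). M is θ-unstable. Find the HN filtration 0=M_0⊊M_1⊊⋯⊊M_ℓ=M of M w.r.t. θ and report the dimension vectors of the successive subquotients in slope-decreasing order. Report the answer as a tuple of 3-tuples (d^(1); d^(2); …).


Interval decomposition of M: I[1,1], I[1,3], I[2,3].
HN type (ℓ=3): μ^(1)=5; μ^(2)=0; μ^(3)=-5/2

((1, 0, 0); (1, 1, 1); (0, 1, 1))


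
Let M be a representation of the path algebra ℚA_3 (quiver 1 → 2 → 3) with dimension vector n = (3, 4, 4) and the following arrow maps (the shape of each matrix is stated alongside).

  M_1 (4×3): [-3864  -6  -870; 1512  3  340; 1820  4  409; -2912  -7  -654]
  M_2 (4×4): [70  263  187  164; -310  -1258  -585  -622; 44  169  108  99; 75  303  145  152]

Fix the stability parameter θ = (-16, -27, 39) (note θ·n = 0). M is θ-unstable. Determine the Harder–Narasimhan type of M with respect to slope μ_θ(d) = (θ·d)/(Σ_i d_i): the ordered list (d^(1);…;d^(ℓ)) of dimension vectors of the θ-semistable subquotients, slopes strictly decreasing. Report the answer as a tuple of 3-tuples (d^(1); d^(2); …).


Via rank(M_{q-1}∘⋯∘M_p): M ≅ I[1,1], I[1,3]^2, I[2,3]^2.
μ_θ-semistable layers: μ^(1)=39; μ^(2)=-16; μ^(3)=-43/2; μ^(4)=-27

((0, 0, 4); (1, 0, 0); (2, 2, 0); (0, 2, 0))


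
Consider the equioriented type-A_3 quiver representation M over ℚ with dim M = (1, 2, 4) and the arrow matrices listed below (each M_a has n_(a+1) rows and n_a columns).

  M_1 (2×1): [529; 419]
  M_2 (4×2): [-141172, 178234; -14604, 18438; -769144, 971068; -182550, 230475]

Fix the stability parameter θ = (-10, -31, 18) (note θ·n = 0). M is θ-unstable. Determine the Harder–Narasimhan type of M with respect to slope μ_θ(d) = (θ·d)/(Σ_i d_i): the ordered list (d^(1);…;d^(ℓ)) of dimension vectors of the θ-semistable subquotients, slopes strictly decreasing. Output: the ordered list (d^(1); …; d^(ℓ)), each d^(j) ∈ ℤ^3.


Interval decomposition of M: I[1,3], I[2,2], I[3,3]^3.
HN type (ℓ=3): μ^(1)=18; μ^(2)=-41/2; μ^(3)=-31

((0, 0, 4); (1, 1, 0); (0, 1, 0))


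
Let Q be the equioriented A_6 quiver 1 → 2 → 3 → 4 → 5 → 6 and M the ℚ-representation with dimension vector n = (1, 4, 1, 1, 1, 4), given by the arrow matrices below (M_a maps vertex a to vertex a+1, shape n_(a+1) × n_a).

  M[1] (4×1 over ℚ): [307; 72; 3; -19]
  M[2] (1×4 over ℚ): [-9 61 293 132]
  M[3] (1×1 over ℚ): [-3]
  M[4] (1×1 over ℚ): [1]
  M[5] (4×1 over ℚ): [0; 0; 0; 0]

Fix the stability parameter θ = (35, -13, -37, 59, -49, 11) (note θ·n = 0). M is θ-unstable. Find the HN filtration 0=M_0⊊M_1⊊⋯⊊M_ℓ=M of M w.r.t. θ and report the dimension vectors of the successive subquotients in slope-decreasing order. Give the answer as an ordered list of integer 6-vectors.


Via rank(M_{q-1}∘⋯∘M_p): M ≅ I[1,2], I[2,2]^2, I[2,5], I[6,6]^4.
μ_θ-semistable layers: μ^(1)=11; μ^(2)=5; μ^(3)=-13; μ^(4)=-25

((1, 1, 0, 0, 0, 4); (0, 0, 0, 1, 1, 0); (0, 2, 0, 0, 0, 0); (0, 1, 1, 0, 0, 0))


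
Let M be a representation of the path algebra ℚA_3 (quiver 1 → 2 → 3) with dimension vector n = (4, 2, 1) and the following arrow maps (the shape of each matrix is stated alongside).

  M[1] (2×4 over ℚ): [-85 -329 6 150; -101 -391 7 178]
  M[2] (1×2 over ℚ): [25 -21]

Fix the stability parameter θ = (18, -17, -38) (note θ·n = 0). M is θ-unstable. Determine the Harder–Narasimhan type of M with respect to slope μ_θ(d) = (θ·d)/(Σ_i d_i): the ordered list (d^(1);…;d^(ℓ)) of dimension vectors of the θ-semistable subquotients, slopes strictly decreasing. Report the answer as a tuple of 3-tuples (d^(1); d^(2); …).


Interval decomposition of M: I[1,1]^2, I[1,2], I[1,3].
HN type (ℓ=3): μ^(1)=18; μ^(2)=1/2; μ^(3)=-37/3

((2, 0, 0); (1, 1, 0); (1, 1, 1))
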